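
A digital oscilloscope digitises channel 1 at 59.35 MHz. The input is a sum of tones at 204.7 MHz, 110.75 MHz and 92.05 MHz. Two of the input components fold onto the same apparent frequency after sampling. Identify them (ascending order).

fs/2 = 29.675 MHz.
204.7 MHz mod fs = 26.65 MHz.
26.65 MHz ≤ fs/2 = 29.675 MHz, appears at 26.65 MHz.
110.75 MHz mod fs = 51.4 MHz.
51.4 MHz > fs/2 = 29.675 MHz, folds to fs − 51.4 MHz = 7.95 MHz.
92.05 MHz mod fs = 32.7 MHz.
32.7 MHz > fs/2 = 29.675 MHz, folds to fs − 32.7 MHz = 26.65 MHz.
92.05 MHz and 204.7 MHz both map to 26.65 MHz.

92.05 MHz, 204.7 MHz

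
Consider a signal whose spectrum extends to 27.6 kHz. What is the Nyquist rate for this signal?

55.2 kHz

Nyquist rate = 2 × 27.6 kHz = 55.2 kHz.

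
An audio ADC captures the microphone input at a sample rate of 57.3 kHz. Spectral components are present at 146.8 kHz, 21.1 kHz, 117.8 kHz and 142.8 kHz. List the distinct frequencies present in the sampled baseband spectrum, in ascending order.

3.2 kHz, 21.1 kHz, 25.1 kHz, 28.2 kHz

fs/2 = 28.65 kHz.
146.8 kHz mod fs = 32.2 kHz.
32.2 kHz > fs/2 = 28.65 kHz, folds to fs − 32.2 kHz = 25.1 kHz.
21.1 kHz ≤ fs/2 = 28.65 kHz, passes unchanged.
117.8 kHz mod fs = 3.2 kHz.
3.2 kHz ≤ fs/2 = 28.65 kHz, appears at 3.2 kHz.
142.8 kHz mod fs = 28.2 kHz.
28.2 kHz ≤ fs/2 = 28.65 kHz, appears at 28.2 kHz.
Distinct values: {3.2 kHz, 21.1 kHz, 25.1 kHz, 28.2 kHz}.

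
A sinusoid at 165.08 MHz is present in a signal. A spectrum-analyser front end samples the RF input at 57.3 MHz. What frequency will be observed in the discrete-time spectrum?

6.82 MHz

165.08 MHz mod fs = 50.48 MHz.
50.48 MHz > fs/2 = 28.65 MHz, folds to fs − 50.48 MHz = 6.82 MHz.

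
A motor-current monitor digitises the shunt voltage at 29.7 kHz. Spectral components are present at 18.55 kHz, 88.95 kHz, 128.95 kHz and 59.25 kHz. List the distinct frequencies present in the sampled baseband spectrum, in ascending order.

fs/2 = 14.85 kHz.
18.55 kHz > fs/2 = 14.85 kHz, folds to fs − 18.55 kHz = 11.15 kHz.
88.95 kHz mod fs = 29.55 kHz.
29.55 kHz > fs/2 = 14.85 kHz, folds to fs − 29.55 kHz = 0.15 kHz.
128.95 kHz mod fs = 10.15 kHz.
10.15 kHz ≤ fs/2 = 14.85 kHz, appears at 10.15 kHz.
59.25 kHz mod fs = 29.55 kHz.
29.55 kHz > fs/2 = 14.85 kHz, folds to fs − 29.55 kHz = 0.15 kHz.
Distinct values: {0.15 kHz, 10.15 kHz, 11.15 kHz}.

0.15 kHz, 10.15 kHz, 11.15 kHz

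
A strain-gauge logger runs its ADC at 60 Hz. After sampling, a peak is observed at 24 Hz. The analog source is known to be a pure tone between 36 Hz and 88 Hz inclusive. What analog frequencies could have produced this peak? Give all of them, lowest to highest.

Frequencies that alias to 24 Hz are k·fs ± 24 Hz for integer k ≥ 0.
k=0: 24 Hz.
k=1: 36 Hz, 84 Hz.
k=2: 96 Hz, 144 Hz.
Within [36 Hz, 88 Hz]: 36 Hz, 84 Hz.

36 Hz, 84 Hz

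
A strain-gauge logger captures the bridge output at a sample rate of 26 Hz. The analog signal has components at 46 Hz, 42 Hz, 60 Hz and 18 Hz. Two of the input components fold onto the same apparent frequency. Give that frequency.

8 Hz

fs/2 = 13 Hz.
46 Hz mod fs = 20 Hz.
20 Hz > fs/2 = 13 Hz, folds to fs − 20 Hz = 6 Hz.
42 Hz mod fs = 16 Hz.
16 Hz > fs/2 = 13 Hz, folds to fs − 16 Hz = 10 Hz.
60 Hz mod fs = 8 Hz.
8 Hz ≤ fs/2 = 13 Hz, appears at 8 Hz.
18 Hz > fs/2 = 13 Hz, folds to fs − 18 Hz = 8 Hz.
18 Hz and 60 Hz both map to 8 Hz.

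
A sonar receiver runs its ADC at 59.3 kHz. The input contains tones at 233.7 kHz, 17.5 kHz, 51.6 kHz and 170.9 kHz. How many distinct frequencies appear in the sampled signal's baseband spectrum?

fs/2 = 29.65 kHz.
233.7 kHz mod fs = 55.8 kHz.
55.8 kHz > fs/2 = 29.65 kHz, folds to fs − 55.8 kHz = 3.5 kHz.
17.5 kHz ≤ fs/2 = 29.65 kHz, passes unchanged.
51.6 kHz > fs/2 = 29.65 kHz, folds to fs − 51.6 kHz = 7.7 kHz.
170.9 kHz mod fs = 52.3 kHz.
52.3 kHz > fs/2 = 29.65 kHz, folds to fs − 52.3 kHz = 7 kHz.
Distinct values: {3.5 kHz, 7 kHz, 7.7 kHz, 17.5 kHz} → 4.

4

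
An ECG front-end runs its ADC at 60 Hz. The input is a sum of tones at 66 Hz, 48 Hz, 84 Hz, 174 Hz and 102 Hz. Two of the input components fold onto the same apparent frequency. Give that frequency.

fs/2 = 30 Hz.
66 Hz mod fs = 6 Hz.
6 Hz ≤ fs/2 = 30 Hz, appears at 6 Hz.
48 Hz > fs/2 = 30 Hz, folds to fs − 48 Hz = 12 Hz.
84 Hz mod fs = 24 Hz.
24 Hz ≤ fs/2 = 30 Hz, appears at 24 Hz.
174 Hz mod fs = 54 Hz.
54 Hz > fs/2 = 30 Hz, folds to fs − 54 Hz = 6 Hz.
102 Hz mod fs = 42 Hz.
42 Hz > fs/2 = 30 Hz, folds to fs − 42 Hz = 18 Hz.
66 Hz and 174 Hz both map to 6 Hz.

6 Hz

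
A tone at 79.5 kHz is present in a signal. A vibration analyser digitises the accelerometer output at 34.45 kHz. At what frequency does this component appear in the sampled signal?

10.6 kHz

79.5 kHz mod fs = 10.6 kHz.
10.6 kHz ≤ fs/2 = 17.225 kHz, appears at 10.6 kHz.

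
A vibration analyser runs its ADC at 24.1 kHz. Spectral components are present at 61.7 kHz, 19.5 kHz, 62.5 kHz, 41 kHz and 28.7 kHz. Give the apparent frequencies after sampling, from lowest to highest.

fs/2 = 12.05 kHz.
61.7 kHz mod fs = 13.5 kHz.
13.5 kHz > fs/2 = 12.05 kHz, folds to fs − 13.5 kHz = 10.6 kHz.
19.5 kHz > fs/2 = 12.05 kHz, folds to fs − 19.5 kHz = 4.6 kHz.
62.5 kHz mod fs = 14.3 kHz.
14.3 kHz > fs/2 = 12.05 kHz, folds to fs − 14.3 kHz = 9.8 kHz.
41 kHz mod fs = 16.9 kHz.
16.9 kHz > fs/2 = 12.05 kHz, folds to fs − 16.9 kHz = 7.2 kHz.
28.7 kHz mod fs = 4.6 kHz.
4.6 kHz ≤ fs/2 = 12.05 kHz, appears at 4.6 kHz.
Distinct values: {4.6 kHz, 7.2 kHz, 9.8 kHz, 10.6 kHz}.

4.6 kHz, 7.2 kHz, 9.8 kHz, 10.6 kHz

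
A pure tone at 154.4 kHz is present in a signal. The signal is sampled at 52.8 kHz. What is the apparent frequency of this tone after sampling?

154.4 kHz mod fs = 48.8 kHz.
48.8 kHz > fs/2 = 26.4 kHz, folds to fs − 48.8 kHz = 4 kHz.

4 kHz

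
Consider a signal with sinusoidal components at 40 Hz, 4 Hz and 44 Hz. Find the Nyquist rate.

88 Hz

Highest-frequency component: 44 Hz.
Nyquist rate = 2 × 44 Hz = 88 Hz.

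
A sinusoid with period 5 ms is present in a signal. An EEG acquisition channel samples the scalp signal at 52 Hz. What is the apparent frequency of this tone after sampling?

8 Hz

T = 5 ms → f = 1/T = 200 Hz.
200 Hz mod fs = 44 Hz.
44 Hz > fs/2 = 26 Hz, folds to fs − 44 Hz = 8 Hz.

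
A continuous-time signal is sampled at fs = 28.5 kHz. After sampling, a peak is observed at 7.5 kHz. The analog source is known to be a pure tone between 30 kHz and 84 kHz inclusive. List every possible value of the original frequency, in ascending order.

Frequencies that alias to 7.5 kHz are k·fs ± 7.5 kHz for integer k ≥ 0.
k=0: 7.5 kHz.
k=1: 21 kHz, 36 kHz.
k=2: 49.5 kHz, 64.5 kHz.
k=3: 78 kHz, 93 kHz.
k=4: 106.5 kHz, 121.5 kHz.
Within [30 kHz, 84 kHz]: 36 kHz, 49.5 kHz, 64.5 kHz, 78 kHz.

36 kHz, 49.5 kHz, 64.5 kHz, 78 kHz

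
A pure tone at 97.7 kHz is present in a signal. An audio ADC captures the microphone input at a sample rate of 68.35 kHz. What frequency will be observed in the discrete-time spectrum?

97.7 kHz mod fs = 29.35 kHz.
29.35 kHz ≤ fs/2 = 34.175 kHz, appears at 29.35 kHz.

29.35 kHz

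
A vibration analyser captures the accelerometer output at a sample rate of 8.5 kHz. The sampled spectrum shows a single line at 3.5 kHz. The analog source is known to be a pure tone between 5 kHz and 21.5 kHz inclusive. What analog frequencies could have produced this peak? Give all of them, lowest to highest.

Frequencies that alias to 3.5 kHz are k·fs ± 3.5 kHz for integer k ≥ 0.
k=0: 3.5 kHz.
k=1: 5 kHz, 12 kHz.
k=2: 13.5 kHz, 20.5 kHz.
k=3: 22 kHz, 29 kHz.
Within [5 kHz, 21.5 kHz]: 5 kHz, 12 kHz, 13.5 kHz, 20.5 kHz.

5 kHz, 12 kHz, 13.5 kHz, 20.5 kHz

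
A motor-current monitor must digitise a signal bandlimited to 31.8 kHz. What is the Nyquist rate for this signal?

Nyquist rate = 2 × 31.8 kHz = 63.6 kHz.

63.6 kHz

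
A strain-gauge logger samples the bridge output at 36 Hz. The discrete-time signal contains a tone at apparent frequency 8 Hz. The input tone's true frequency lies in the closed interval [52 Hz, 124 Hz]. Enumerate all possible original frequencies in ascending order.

64 Hz, 80 Hz, 100 Hz, 116 Hz

Frequencies that alias to 8 Hz are k·fs ± 8 Hz for integer k ≥ 0.
k=0: 8 Hz.
k=1: 28 Hz, 44 Hz.
k=2: 64 Hz, 80 Hz.
k=3: 100 Hz, 116 Hz.
k=4: 136 Hz, 152 Hz.
Within [52 Hz, 124 Hz]: 64 Hz, 80 Hz, 100 Hz, 116 Hz.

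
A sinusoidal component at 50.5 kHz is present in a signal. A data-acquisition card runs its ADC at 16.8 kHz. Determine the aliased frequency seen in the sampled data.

50.5 kHz mod fs = 0.1 kHz.
0.1 kHz ≤ fs/2 = 8.4 kHz, appears at 0.1 kHz.

0.1 kHz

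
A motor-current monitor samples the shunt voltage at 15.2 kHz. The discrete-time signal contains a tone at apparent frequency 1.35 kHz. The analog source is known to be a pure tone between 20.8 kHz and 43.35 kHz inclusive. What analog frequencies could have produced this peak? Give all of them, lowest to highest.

Frequencies that alias to 1.35 kHz are k·fs ± 1.35 kHz for integer k ≥ 0.
k=0: 1.35 kHz.
k=1: 13.85 kHz, 16.55 kHz.
k=2: 29.05 kHz, 31.75 kHz.
k=3: 44.25 kHz, 46.95 kHz.
Within [20.8 kHz, 43.35 kHz]: 29.05 kHz, 31.75 kHz.

29.05 kHz, 31.75 kHz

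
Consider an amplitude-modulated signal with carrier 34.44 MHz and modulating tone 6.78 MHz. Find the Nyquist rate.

82.44 MHz

AM sidebands sit at fc ± fm = 27.66 MHz and 41.22 MHz.
Highest-frequency component: 41.22 MHz.
Nyquist rate = 2 × 41.22 MHz = 82.44 MHz.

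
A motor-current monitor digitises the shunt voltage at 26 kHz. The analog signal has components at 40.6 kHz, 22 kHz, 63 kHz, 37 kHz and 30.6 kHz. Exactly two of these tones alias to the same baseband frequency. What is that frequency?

fs/2 = 13 kHz.
40.6 kHz mod fs = 14.6 kHz.
14.6 kHz > fs/2 = 13 kHz, folds to fs − 14.6 kHz = 11.4 kHz.
22 kHz > fs/2 = 13 kHz, folds to fs − 22 kHz = 4 kHz.
63 kHz mod fs = 11 kHz.
11 kHz ≤ fs/2 = 13 kHz, appears at 11 kHz.
37 kHz mod fs = 11 kHz.
11 kHz ≤ fs/2 = 13 kHz, appears at 11 kHz.
30.6 kHz mod fs = 4.6 kHz.
4.6 kHz ≤ fs/2 = 13 kHz, appears at 4.6 kHz.
37 kHz and 63 kHz both map to 11 kHz.

11 kHz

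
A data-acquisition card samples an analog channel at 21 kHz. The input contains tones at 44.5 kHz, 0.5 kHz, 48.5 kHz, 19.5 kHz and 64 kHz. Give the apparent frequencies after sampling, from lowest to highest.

0.5 kHz, 1 kHz, 1.5 kHz, 2.5 kHz, 6.5 kHz

fs/2 = 10.5 kHz.
44.5 kHz mod fs = 2.5 kHz.
2.5 kHz ≤ fs/2 = 10.5 kHz, appears at 2.5 kHz.
0.5 kHz ≤ fs/2 = 10.5 kHz, passes unchanged.
48.5 kHz mod fs = 6.5 kHz.
6.5 kHz ≤ fs/2 = 10.5 kHz, appears at 6.5 kHz.
19.5 kHz > fs/2 = 10.5 kHz, folds to fs − 19.5 kHz = 1.5 kHz.
64 kHz mod fs = 1 kHz.
1 kHz ≤ fs/2 = 10.5 kHz, appears at 1 kHz.
Distinct values: {0.5 kHz, 1 kHz, 1.5 kHz, 2.5 kHz, 6.5 kHz}.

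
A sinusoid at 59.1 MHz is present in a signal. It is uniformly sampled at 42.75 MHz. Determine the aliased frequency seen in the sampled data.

59.1 MHz mod fs = 16.35 MHz.
16.35 MHz ≤ fs/2 = 21.375 MHz, appears at 16.35 MHz.

16.35 MHz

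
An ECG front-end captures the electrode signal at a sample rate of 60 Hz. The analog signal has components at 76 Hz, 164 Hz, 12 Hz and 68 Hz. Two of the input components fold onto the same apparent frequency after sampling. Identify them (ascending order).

76 Hz, 164 Hz

fs/2 = 30 Hz.
76 Hz mod fs = 16 Hz.
16 Hz ≤ fs/2 = 30 Hz, appears at 16 Hz.
164 Hz mod fs = 44 Hz.
44 Hz > fs/2 = 30 Hz, folds to fs − 44 Hz = 16 Hz.
12 Hz ≤ fs/2 = 30 Hz, passes unchanged.
68 Hz mod fs = 8 Hz.
8 Hz ≤ fs/2 = 30 Hz, appears at 8 Hz.
76 Hz and 164 Hz both map to 16 Hz.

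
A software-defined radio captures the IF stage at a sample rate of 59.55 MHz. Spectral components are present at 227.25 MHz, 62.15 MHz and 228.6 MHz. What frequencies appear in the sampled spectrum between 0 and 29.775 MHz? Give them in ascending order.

2.6 MHz, 9.6 MHz, 10.95 MHz

fs/2 = 29.775 MHz.
227.25 MHz mod fs = 48.6 MHz.
48.6 MHz > fs/2 = 29.775 MHz, folds to fs − 48.6 MHz = 10.95 MHz.
62.15 MHz mod fs = 2.6 MHz.
2.6 MHz ≤ fs/2 = 29.775 MHz, appears at 2.6 MHz.
228.6 MHz mod fs = 49.95 MHz.
49.95 MHz > fs/2 = 29.775 MHz, folds to fs − 49.95 MHz = 9.6 MHz.
Distinct values: {2.6 MHz, 9.6 MHz, 10.95 MHz}.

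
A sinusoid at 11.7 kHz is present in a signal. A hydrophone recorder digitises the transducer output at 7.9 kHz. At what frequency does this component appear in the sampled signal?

3.8 kHz

11.7 kHz mod fs = 3.8 kHz.
3.8 kHz ≤ fs/2 = 3.95 kHz, appears at 3.8 kHz.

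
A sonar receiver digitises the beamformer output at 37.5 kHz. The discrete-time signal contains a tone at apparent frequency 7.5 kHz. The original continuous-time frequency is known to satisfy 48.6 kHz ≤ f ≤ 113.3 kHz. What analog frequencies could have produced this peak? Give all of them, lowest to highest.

Frequencies that alias to 7.5 kHz are k·fs ± 7.5 kHz for integer k ≥ 0.
k=0: 7.5 kHz.
k=1: 30 kHz, 45 kHz.
k=2: 67.5 kHz, 82.5 kHz.
k=3: 105 kHz, 120 kHz.
k=4: 142.5 kHz, 157.5 kHz.
Within [48.6 kHz, 113.3 kHz]: 67.5 kHz, 82.5 kHz, 105 kHz.

67.5 kHz, 82.5 kHz, 105 kHz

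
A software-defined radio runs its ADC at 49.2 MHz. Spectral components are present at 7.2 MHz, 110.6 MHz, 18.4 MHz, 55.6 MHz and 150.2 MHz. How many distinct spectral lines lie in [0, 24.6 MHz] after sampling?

5

fs/2 = 24.6 MHz.
7.2 MHz ≤ fs/2 = 24.6 MHz, passes unchanged.
110.6 MHz mod fs = 12.2 MHz.
12.2 MHz ≤ fs/2 = 24.6 MHz, appears at 12.2 MHz.
18.4 MHz ≤ fs/2 = 24.6 MHz, passes unchanged.
55.6 MHz mod fs = 6.4 MHz.
6.4 MHz ≤ fs/2 = 24.6 MHz, appears at 6.4 MHz.
150.2 MHz mod fs = 2.6 MHz.
2.6 MHz ≤ fs/2 = 24.6 MHz, appears at 2.6 MHz.
Distinct values: {2.6 MHz, 6.4 MHz, 7.2 MHz, 12.2 MHz, 18.4 MHz} → 5.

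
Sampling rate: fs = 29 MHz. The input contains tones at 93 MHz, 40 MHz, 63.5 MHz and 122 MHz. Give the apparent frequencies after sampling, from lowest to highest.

fs/2 = 14.5 MHz.
93 MHz mod fs = 6 MHz.
6 MHz ≤ fs/2 = 14.5 MHz, appears at 6 MHz.
40 MHz mod fs = 11 MHz.
11 MHz ≤ fs/2 = 14.5 MHz, appears at 11 MHz.
63.5 MHz mod fs = 5.5 MHz.
5.5 MHz ≤ fs/2 = 14.5 MHz, appears at 5.5 MHz.
122 MHz mod fs = 6 MHz.
6 MHz ≤ fs/2 = 14.5 MHz, appears at 6 MHz.
Distinct values: {5.5 MHz, 6 MHz, 11 MHz}.

5.5 MHz, 6 MHz, 11 MHz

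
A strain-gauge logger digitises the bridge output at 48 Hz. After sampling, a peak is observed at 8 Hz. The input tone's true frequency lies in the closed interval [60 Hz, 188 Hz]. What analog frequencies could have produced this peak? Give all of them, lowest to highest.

88 Hz, 104 Hz, 136 Hz, 152 Hz, 184 Hz

Frequencies that alias to 8 Hz are k·fs ± 8 Hz for integer k ≥ 0.
k=0: 8 Hz.
k=1: 40 Hz, 56 Hz.
k=2: 88 Hz, 104 Hz.
k=3: 136 Hz, 152 Hz.
k=4: 184 Hz, 200 Hz.
k=5: 232 Hz, 248 Hz.
Within [60 Hz, 188 Hz]: 88 Hz, 104 Hz, 136 Hz, 152 Hz, 184 Hz.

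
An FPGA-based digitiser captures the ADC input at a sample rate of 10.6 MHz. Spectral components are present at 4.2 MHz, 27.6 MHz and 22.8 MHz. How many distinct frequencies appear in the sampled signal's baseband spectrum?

2

fs/2 = 5.3 MHz.
4.2 MHz ≤ fs/2 = 5.3 MHz, passes unchanged.
27.6 MHz mod fs = 6.4 MHz.
6.4 MHz > fs/2 = 5.3 MHz, folds to fs − 6.4 MHz = 4.2 MHz.
22.8 MHz mod fs = 1.6 MHz.
1.6 MHz ≤ fs/2 = 5.3 MHz, appears at 1.6 MHz.
Distinct values: {1.6 MHz, 4.2 MHz} → 2.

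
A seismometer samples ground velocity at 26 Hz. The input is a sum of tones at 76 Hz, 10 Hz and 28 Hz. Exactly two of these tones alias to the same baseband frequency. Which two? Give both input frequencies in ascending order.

fs/2 = 13 Hz.
76 Hz mod fs = 24 Hz.
24 Hz > fs/2 = 13 Hz, folds to fs − 24 Hz = 2 Hz.
10 Hz ≤ fs/2 = 13 Hz, passes unchanged.
28 Hz mod fs = 2 Hz.
2 Hz ≤ fs/2 = 13 Hz, appears at 2 Hz.
28 Hz and 76 Hz both map to 2 Hz.

28 Hz, 76 Hz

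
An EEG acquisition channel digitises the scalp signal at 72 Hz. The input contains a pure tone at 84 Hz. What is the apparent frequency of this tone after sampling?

12 Hz

84 Hz mod fs = 12 Hz.
12 Hz ≤ fs/2 = 36 Hz, appears at 12 Hz.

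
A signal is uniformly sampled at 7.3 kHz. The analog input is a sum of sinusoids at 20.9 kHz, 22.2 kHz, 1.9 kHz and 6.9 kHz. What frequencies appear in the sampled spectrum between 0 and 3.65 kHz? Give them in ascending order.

fs/2 = 3.65 kHz.
20.9 kHz mod fs = 6.3 kHz.
6.3 kHz > fs/2 = 3.65 kHz, folds to fs − 6.3 kHz = 1 kHz.
22.2 kHz mod fs = 0.3 kHz.
0.3 kHz ≤ fs/2 = 3.65 kHz, appears at 0.3 kHz.
1.9 kHz ≤ fs/2 = 3.65 kHz, passes unchanged.
6.9 kHz > fs/2 = 3.65 kHz, folds to fs − 6.9 kHz = 0.4 kHz.
Distinct values: {0.3 kHz, 0.4 kHz, 1 kHz, 1.9 kHz}.

0.3 kHz, 0.4 kHz, 1 kHz, 1.9 kHz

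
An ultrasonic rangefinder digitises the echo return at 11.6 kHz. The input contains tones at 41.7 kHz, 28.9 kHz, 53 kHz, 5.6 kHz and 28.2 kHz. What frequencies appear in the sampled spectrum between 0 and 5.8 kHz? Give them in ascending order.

fs/2 = 5.8 kHz.
41.7 kHz mod fs = 6.9 kHz.
6.9 kHz > fs/2 = 5.8 kHz, folds to fs − 6.9 kHz = 4.7 kHz.
28.9 kHz mod fs = 5.7 kHz.
5.7 kHz ≤ fs/2 = 5.8 kHz, appears at 5.7 kHz.
53 kHz mod fs = 6.6 kHz.
6.6 kHz > fs/2 = 5.8 kHz, folds to fs − 6.6 kHz = 5 kHz.
5.6 kHz ≤ fs/2 = 5.8 kHz, passes unchanged.
28.2 kHz mod fs = 5 kHz.
5 kHz ≤ fs/2 = 5.8 kHz, appears at 5 kHz.
Distinct values: {4.7 kHz, 5 kHz, 5.6 kHz, 5.7 kHz}.

4.7 kHz, 5 kHz, 5.6 kHz, 5.7 kHz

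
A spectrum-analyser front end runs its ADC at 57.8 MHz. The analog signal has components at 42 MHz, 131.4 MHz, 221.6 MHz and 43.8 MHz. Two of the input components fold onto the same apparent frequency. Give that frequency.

fs/2 = 28.9 MHz.
42 MHz > fs/2 = 28.9 MHz, folds to fs − 42 MHz = 15.8 MHz.
131.4 MHz mod fs = 15.8 MHz.
15.8 MHz ≤ fs/2 = 28.9 MHz, appears at 15.8 MHz.
221.6 MHz mod fs = 48.2 MHz.
48.2 MHz > fs/2 = 28.9 MHz, folds to fs − 48.2 MHz = 9.6 MHz.
43.8 MHz > fs/2 = 28.9 MHz, folds to fs − 43.8 MHz = 14 MHz.
42 MHz and 131.4 MHz both map to 15.8 MHz.

15.8 MHz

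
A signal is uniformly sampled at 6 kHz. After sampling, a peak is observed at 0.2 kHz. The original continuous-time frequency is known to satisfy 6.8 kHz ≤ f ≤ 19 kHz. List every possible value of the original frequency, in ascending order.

11.8 kHz, 12.2 kHz, 17.8 kHz, 18.2 kHz

Frequencies that alias to 0.2 kHz are k·fs ± 0.2 kHz for integer k ≥ 0.
k=0: 0.2 kHz.
k=1: 5.8 kHz, 6.2 kHz.
k=2: 11.8 kHz, 12.2 kHz.
k=3: 17.8 kHz, 18.2 kHz.
k=4: 23.8 kHz, 24.2 kHz.
Within [6.8 kHz, 19 kHz]: 11.8 kHz, 12.2 kHz, 17.8 kHz, 18.2 kHz.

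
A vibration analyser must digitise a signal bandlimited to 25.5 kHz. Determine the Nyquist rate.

51 kHz

Nyquist rate = 2 × 25.5 kHz = 51 kHz.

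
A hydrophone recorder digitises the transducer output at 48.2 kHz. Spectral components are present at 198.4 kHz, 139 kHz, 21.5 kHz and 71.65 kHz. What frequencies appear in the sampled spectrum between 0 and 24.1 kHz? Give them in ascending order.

fs/2 = 24.1 kHz.
198.4 kHz mod fs = 5.6 kHz.
5.6 kHz ≤ fs/2 = 24.1 kHz, appears at 5.6 kHz.
139 kHz mod fs = 42.6 kHz.
42.6 kHz > fs/2 = 24.1 kHz, folds to fs − 42.6 kHz = 5.6 kHz.
21.5 kHz ≤ fs/2 = 24.1 kHz, passes unchanged.
71.65 kHz mod fs = 23.45 kHz.
23.45 kHz ≤ fs/2 = 24.1 kHz, appears at 23.45 kHz.
Distinct values: {5.6 kHz, 21.5 kHz, 23.45 kHz}.

5.6 kHz, 21.5 kHz, 23.45 kHz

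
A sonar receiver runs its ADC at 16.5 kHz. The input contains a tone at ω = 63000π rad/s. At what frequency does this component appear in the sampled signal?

ω = 63000π rad/s → f = ω/(2π) = 31500 Hz = 31.5 kHz.
31.5 kHz mod fs = 15 kHz.
15 kHz > fs/2 = 8.25 kHz, folds to fs − 15 kHz = 1.5 kHz.

1.5 kHz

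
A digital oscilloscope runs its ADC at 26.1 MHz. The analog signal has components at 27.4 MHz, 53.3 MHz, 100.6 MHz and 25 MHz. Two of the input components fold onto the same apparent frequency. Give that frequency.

1.1 MHz

fs/2 = 13.05 MHz.
27.4 MHz mod fs = 1.3 MHz.
1.3 MHz ≤ fs/2 = 13.05 MHz, appears at 1.3 MHz.
53.3 MHz mod fs = 1.1 MHz.
1.1 MHz ≤ fs/2 = 13.05 MHz, appears at 1.1 MHz.
100.6 MHz mod fs = 22.3 MHz.
22.3 MHz > fs/2 = 13.05 MHz, folds to fs − 22.3 MHz = 3.8 MHz.
25 MHz > fs/2 = 13.05 MHz, folds to fs − 25 MHz = 1.1 MHz.
25 MHz and 53.3 MHz both map to 1.1 MHz.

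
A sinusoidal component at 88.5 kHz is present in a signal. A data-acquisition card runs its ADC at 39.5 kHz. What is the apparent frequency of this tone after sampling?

88.5 kHz mod fs = 9.5 kHz.
9.5 kHz ≤ fs/2 = 19.75 kHz, appears at 9.5 kHz.

9.5 kHz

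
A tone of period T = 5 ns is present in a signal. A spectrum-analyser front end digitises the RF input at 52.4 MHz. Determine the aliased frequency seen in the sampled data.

T = 5 ns → f = 1/T = 200 MHz.
200 MHz mod fs = 42.8 MHz.
42.8 MHz > fs/2 = 26.2 MHz, folds to fs − 42.8 MHz = 9.6 MHz.

9.6 MHz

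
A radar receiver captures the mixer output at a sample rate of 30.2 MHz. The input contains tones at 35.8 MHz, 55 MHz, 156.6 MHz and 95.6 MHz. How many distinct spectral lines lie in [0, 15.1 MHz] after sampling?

3

fs/2 = 15.1 MHz.
35.8 MHz mod fs = 5.6 MHz.
5.6 MHz ≤ fs/2 = 15.1 MHz, appears at 5.6 MHz.
55 MHz mod fs = 24.8 MHz.
24.8 MHz > fs/2 = 15.1 MHz, folds to fs − 24.8 MHz = 5.4 MHz.
156.6 MHz mod fs = 5.6 MHz.
5.6 MHz ≤ fs/2 = 15.1 MHz, appears at 5.6 MHz.
95.6 MHz mod fs = 5 MHz.
5 MHz ≤ fs/2 = 15.1 MHz, appears at 5 MHz.
Distinct values: {5 MHz, 5.4 MHz, 5.6 MHz} → 3.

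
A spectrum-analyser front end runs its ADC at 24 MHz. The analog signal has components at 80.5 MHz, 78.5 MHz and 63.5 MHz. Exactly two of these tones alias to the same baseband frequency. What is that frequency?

fs/2 = 12 MHz.
80.5 MHz mod fs = 8.5 MHz.
8.5 MHz ≤ fs/2 = 12 MHz, appears at 8.5 MHz.
78.5 MHz mod fs = 6.5 MHz.
6.5 MHz ≤ fs/2 = 12 MHz, appears at 6.5 MHz.
63.5 MHz mod fs = 15.5 MHz.
15.5 MHz > fs/2 = 12 MHz, folds to fs − 15.5 MHz = 8.5 MHz.
63.5 MHz and 80.5 MHz both map to 8.5 MHz.

8.5 MHz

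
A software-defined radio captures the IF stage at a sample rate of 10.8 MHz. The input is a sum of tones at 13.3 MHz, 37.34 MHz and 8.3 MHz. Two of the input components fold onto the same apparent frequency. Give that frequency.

fs/2 = 5.4 MHz.
13.3 MHz mod fs = 2.5 MHz.
2.5 MHz ≤ fs/2 = 5.4 MHz, appears at 2.5 MHz.
37.34 MHz mod fs = 4.94 MHz.
4.94 MHz ≤ fs/2 = 5.4 MHz, appears at 4.94 MHz.
8.3 MHz > fs/2 = 5.4 MHz, folds to fs − 8.3 MHz = 2.5 MHz.
8.3 MHz and 13.3 MHz both map to 2.5 MHz.

2.5 MHz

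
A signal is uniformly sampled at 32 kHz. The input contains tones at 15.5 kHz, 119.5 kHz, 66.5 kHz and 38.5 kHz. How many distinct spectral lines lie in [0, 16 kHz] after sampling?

fs/2 = 16 kHz.
15.5 kHz ≤ fs/2 = 16 kHz, passes unchanged.
119.5 kHz mod fs = 23.5 kHz.
23.5 kHz > fs/2 = 16 kHz, folds to fs − 23.5 kHz = 8.5 kHz.
66.5 kHz mod fs = 2.5 kHz.
2.5 kHz ≤ fs/2 = 16 kHz, appears at 2.5 kHz.
38.5 kHz mod fs = 6.5 kHz.
6.5 kHz ≤ fs/2 = 16 kHz, appears at 6.5 kHz.
Distinct values: {2.5 kHz, 6.5 kHz, 8.5 kHz, 15.5 kHz} → 4.

4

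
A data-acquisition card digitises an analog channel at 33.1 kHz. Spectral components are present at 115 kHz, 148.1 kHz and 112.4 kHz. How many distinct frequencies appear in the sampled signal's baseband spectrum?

2

fs/2 = 16.55 kHz.
115 kHz mod fs = 15.7 kHz.
15.7 kHz ≤ fs/2 = 16.55 kHz, appears at 15.7 kHz.
148.1 kHz mod fs = 15.7 kHz.
15.7 kHz ≤ fs/2 = 16.55 kHz, appears at 15.7 kHz.
112.4 kHz mod fs = 13.1 kHz.
13.1 kHz ≤ fs/2 = 16.55 kHz, appears at 13.1 kHz.
Distinct values: {13.1 kHz, 15.7 kHz} → 2.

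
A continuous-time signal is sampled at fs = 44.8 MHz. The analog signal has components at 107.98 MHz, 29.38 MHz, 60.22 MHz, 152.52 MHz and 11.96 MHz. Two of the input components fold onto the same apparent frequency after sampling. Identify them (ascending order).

fs/2 = 22.4 MHz.
107.98 MHz mod fs = 18.38 MHz.
18.38 MHz ≤ fs/2 = 22.4 MHz, appears at 18.38 MHz.
29.38 MHz > fs/2 = 22.4 MHz, folds to fs − 29.38 MHz = 15.42 MHz.
60.22 MHz mod fs = 15.42 MHz.
15.42 MHz ≤ fs/2 = 22.4 MHz, appears at 15.42 MHz.
152.52 MHz mod fs = 18.12 MHz.
18.12 MHz ≤ fs/2 = 22.4 MHz, appears at 18.12 MHz.
11.96 MHz ≤ fs/2 = 22.4 MHz, passes unchanged.
29.38 MHz and 60.22 MHz both map to 15.42 MHz.

29.38 MHz, 60.22 MHz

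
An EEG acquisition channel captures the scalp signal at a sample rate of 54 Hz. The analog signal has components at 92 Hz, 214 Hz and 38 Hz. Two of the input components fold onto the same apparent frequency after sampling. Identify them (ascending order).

fs/2 = 27 Hz.
92 Hz mod fs = 38 Hz.
38 Hz > fs/2 = 27 Hz, folds to fs − 38 Hz = 16 Hz.
214 Hz mod fs = 52 Hz.
52 Hz > fs/2 = 27 Hz, folds to fs − 52 Hz = 2 Hz.
38 Hz > fs/2 = 27 Hz, folds to fs − 38 Hz = 16 Hz.
38 Hz and 92 Hz both map to 16 Hz.

38 Hz, 92 Hz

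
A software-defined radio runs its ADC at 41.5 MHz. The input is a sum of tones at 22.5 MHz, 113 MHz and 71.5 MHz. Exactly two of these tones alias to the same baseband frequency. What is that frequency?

fs/2 = 20.75 MHz.
22.5 MHz > fs/2 = 20.75 MHz, folds to fs − 22.5 MHz = 19 MHz.
113 MHz mod fs = 30 MHz.
30 MHz > fs/2 = 20.75 MHz, folds to fs − 30 MHz = 11.5 MHz.
71.5 MHz mod fs = 30 MHz.
30 MHz > fs/2 = 20.75 MHz, folds to fs − 30 MHz = 11.5 MHz.
71.5 MHz and 113 MHz both map to 11.5 MHz.

11.5 MHz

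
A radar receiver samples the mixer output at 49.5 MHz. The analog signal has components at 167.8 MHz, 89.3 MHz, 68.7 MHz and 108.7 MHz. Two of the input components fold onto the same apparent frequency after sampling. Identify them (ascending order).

fs/2 = 24.75 MHz.
167.8 MHz mod fs = 19.3 MHz.
19.3 MHz ≤ fs/2 = 24.75 MHz, appears at 19.3 MHz.
89.3 MHz mod fs = 39.8 MHz.
39.8 MHz > fs/2 = 24.75 MHz, folds to fs − 39.8 MHz = 9.7 MHz.
68.7 MHz mod fs = 19.2 MHz.
19.2 MHz ≤ fs/2 = 24.75 MHz, appears at 19.2 MHz.
108.7 MHz mod fs = 9.7 MHz.
9.7 MHz ≤ fs/2 = 24.75 MHz, appears at 9.7 MHz.
89.3 MHz and 108.7 MHz both map to 9.7 MHz.

89.3 MHz, 108.7 MHz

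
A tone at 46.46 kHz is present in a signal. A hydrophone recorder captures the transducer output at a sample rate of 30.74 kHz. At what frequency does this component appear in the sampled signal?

46.46 kHz mod fs = 15.72 kHz.
15.72 kHz > fs/2 = 15.37 kHz, folds to fs − 15.72 kHz = 15.02 kHz.

15.02 kHz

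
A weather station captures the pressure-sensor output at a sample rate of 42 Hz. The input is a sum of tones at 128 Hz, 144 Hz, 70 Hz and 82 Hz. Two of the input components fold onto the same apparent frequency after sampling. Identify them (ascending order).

82 Hz, 128 Hz

fs/2 = 21 Hz.
128 Hz mod fs = 2 Hz.
2 Hz ≤ fs/2 = 21 Hz, appears at 2 Hz.
144 Hz mod fs = 18 Hz.
18 Hz ≤ fs/2 = 21 Hz, appears at 18 Hz.
70 Hz mod fs = 28 Hz.
28 Hz > fs/2 = 21 Hz, folds to fs − 28 Hz = 14 Hz.
82 Hz mod fs = 40 Hz.
40 Hz > fs/2 = 21 Hz, folds to fs − 40 Hz = 2 Hz.
82 Hz and 128 Hz both map to 2 Hz.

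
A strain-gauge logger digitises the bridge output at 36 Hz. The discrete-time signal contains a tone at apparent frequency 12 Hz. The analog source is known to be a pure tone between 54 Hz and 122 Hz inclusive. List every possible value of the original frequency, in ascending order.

Frequencies that alias to 12 Hz are k·fs ± 12 Hz for integer k ≥ 0.
k=0: 12 Hz.
k=1: 24 Hz, 48 Hz.
k=2: 60 Hz, 84 Hz.
k=3: 96 Hz, 120 Hz.
k=4: 132 Hz, 156 Hz.
Within [54 Hz, 122 Hz]: 60 Hz, 84 Hz, 96 Hz, 120 Hz.

60 Hz, 84 Hz, 96 Hz, 120 Hz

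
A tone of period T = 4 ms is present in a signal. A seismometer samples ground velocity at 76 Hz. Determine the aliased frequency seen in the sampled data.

22 Hz

T = 4 ms → f = 1/T = 250 Hz.
250 Hz mod fs = 22 Hz.
22 Hz ≤ fs/2 = 38 Hz, appears at 22 Hz.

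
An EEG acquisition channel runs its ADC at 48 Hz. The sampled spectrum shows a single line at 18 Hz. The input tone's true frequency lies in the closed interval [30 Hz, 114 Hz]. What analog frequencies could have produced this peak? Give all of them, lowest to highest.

Frequencies that alias to 18 Hz are k·fs ± 18 Hz for integer k ≥ 0.
k=0: 18 Hz.
k=1: 30 Hz, 66 Hz.
k=2: 78 Hz, 114 Hz.
k=3: 126 Hz, 162 Hz.
Within [30 Hz, 114 Hz]: 30 Hz, 66 Hz, 78 Hz, 114 Hz.

30 Hz, 66 Hz, 78 Hz, 114 Hz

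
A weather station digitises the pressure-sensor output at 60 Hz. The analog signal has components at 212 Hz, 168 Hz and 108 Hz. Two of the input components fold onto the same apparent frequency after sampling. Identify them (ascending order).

108 Hz, 168 Hz

fs/2 = 30 Hz.
212 Hz mod fs = 32 Hz.
32 Hz > fs/2 = 30 Hz, folds to fs − 32 Hz = 28 Hz.
168 Hz mod fs = 48 Hz.
48 Hz > fs/2 = 30 Hz, folds to fs − 48 Hz = 12 Hz.
108 Hz mod fs = 48 Hz.
48 Hz > fs/2 = 30 Hz, folds to fs − 48 Hz = 12 Hz.
108 Hz and 168 Hz both map to 12 Hz.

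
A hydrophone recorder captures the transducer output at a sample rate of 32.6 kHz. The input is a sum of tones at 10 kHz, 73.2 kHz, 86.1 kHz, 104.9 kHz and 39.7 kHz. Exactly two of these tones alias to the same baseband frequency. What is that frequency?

fs/2 = 16.3 kHz.
10 kHz ≤ fs/2 = 16.3 kHz, passes unchanged.
73.2 kHz mod fs = 8 kHz.
8 kHz ≤ fs/2 = 16.3 kHz, appears at 8 kHz.
86.1 kHz mod fs = 20.9 kHz.
20.9 kHz > fs/2 = 16.3 kHz, folds to fs − 20.9 kHz = 11.7 kHz.
104.9 kHz mod fs = 7.1 kHz.
7.1 kHz ≤ fs/2 = 16.3 kHz, appears at 7.1 kHz.
39.7 kHz mod fs = 7.1 kHz.
7.1 kHz ≤ fs/2 = 16.3 kHz, appears at 7.1 kHz.
39.7 kHz and 104.9 kHz both map to 7.1 kHz.

7.1 kHz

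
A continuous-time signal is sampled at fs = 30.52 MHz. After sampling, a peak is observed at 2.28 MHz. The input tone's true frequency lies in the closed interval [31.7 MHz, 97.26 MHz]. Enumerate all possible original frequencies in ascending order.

Frequencies that alias to 2.28 MHz are k·fs ± 2.28 MHz for integer k ≥ 0.
k=0: 2.28 MHz.
k=1: 28.24 MHz, 32.8 MHz.
k=2: 58.76 MHz, 63.32 MHz.
k=3: 89.28 MHz, 93.84 MHz.
k=4: 119.8 MHz, 124.36 MHz.
Within [31.7 MHz, 97.26 MHz]: 32.8 MHz, 58.76 MHz, 63.32 MHz, 89.28 MHz, 93.84 MHz.

32.8 MHz, 58.76 MHz, 63.32 MHz, 89.28 MHz, 93.84 MHz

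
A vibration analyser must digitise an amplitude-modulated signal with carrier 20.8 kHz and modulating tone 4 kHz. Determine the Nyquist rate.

49.6 kHz

AM sidebands sit at fc ± fm = 16.8 kHz and 24.8 kHz.
Highest-frequency component: 24.8 kHz.
Nyquist rate = 2 × 24.8 kHz = 49.6 kHz.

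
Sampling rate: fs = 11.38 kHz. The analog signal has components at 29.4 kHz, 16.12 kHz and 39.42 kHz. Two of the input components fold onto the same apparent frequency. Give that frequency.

4.74 kHz

fs/2 = 5.69 kHz.
29.4 kHz mod fs = 6.64 kHz.
6.64 kHz > fs/2 = 5.69 kHz, folds to fs − 6.64 kHz = 4.74 kHz.
16.12 kHz mod fs = 4.74 kHz.
4.74 kHz ≤ fs/2 = 5.69 kHz, appears at 4.74 kHz.
39.42 kHz mod fs = 5.28 kHz.
5.28 kHz ≤ fs/2 = 5.69 kHz, appears at 5.28 kHz.
16.12 kHz and 29.4 kHz both map to 4.74 kHz.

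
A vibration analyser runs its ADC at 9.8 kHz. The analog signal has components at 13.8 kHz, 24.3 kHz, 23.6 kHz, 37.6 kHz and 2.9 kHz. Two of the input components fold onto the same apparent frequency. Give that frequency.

4 kHz

fs/2 = 4.9 kHz.
13.8 kHz mod fs = 4 kHz.
4 kHz ≤ fs/2 = 4.9 kHz, appears at 4 kHz.
24.3 kHz mod fs = 4.7 kHz.
4.7 kHz ≤ fs/2 = 4.9 kHz, appears at 4.7 kHz.
23.6 kHz mod fs = 4 kHz.
4 kHz ≤ fs/2 = 4.9 kHz, appears at 4 kHz.
37.6 kHz mod fs = 8.2 kHz.
8.2 kHz > fs/2 = 4.9 kHz, folds to fs − 8.2 kHz = 1.6 kHz.
2.9 kHz ≤ fs/2 = 4.9 kHz, passes unchanged.
13.8 kHz and 23.6 kHz both map to 4 kHz.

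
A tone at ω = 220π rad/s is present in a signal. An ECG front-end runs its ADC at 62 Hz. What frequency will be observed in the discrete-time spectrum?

14 Hz

ω = 220π rad/s → f = ω/(2π) = 110 Hz.
110 Hz mod fs = 48 Hz.
48 Hz > fs/2 = 31 Hz, folds to fs − 48 Hz = 14 Hz.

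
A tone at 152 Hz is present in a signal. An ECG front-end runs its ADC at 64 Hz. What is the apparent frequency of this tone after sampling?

24 Hz

152 Hz mod fs = 24 Hz.
24 Hz ≤ fs/2 = 32 Hz, appears at 24 Hz.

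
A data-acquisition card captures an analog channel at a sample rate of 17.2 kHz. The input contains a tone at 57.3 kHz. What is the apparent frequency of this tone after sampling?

57.3 kHz mod fs = 5.7 kHz.
5.7 kHz ≤ fs/2 = 8.6 kHz, appears at 5.7 kHz.

5.7 kHz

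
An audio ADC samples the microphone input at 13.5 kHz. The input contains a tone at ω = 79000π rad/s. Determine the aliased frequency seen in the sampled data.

1 kHz

ω = 79000π rad/s → f = ω/(2π) = 39500 Hz = 39.5 kHz.
39.5 kHz mod fs = 12.5 kHz.
12.5 kHz > fs/2 = 6.75 kHz, folds to fs − 12.5 kHz = 1 kHz.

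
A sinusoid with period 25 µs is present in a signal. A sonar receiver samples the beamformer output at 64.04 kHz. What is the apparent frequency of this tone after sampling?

24.04 kHz

T = 25 µs → f = 1/T = 40 kHz.
40 kHz > fs/2 = 32.02 kHz, folds to fs − 40 kHz = 24.04 kHz.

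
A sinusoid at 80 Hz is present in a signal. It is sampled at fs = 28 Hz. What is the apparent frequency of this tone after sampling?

4 Hz

80 Hz mod fs = 24 Hz.
24 Hz > fs/2 = 14 Hz, folds to fs − 24 Hz = 4 Hz.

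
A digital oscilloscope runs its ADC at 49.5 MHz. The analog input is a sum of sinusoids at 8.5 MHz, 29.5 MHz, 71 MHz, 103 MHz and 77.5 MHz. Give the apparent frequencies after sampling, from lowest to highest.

4 MHz, 8.5 MHz, 20 MHz, 21.5 MHz

fs/2 = 24.75 MHz.
8.5 MHz ≤ fs/2 = 24.75 MHz, passes unchanged.
29.5 MHz > fs/2 = 24.75 MHz, folds to fs − 29.5 MHz = 20 MHz.
71 MHz mod fs = 21.5 MHz.
21.5 MHz ≤ fs/2 = 24.75 MHz, appears at 21.5 MHz.
103 MHz mod fs = 4 MHz.
4 MHz ≤ fs/2 = 24.75 MHz, appears at 4 MHz.
77.5 MHz mod fs = 28 MHz.
28 MHz > fs/2 = 24.75 MHz, folds to fs − 28 MHz = 21.5 MHz.
Distinct values: {4 MHz, 8.5 MHz, 20 MHz, 21.5 MHz}.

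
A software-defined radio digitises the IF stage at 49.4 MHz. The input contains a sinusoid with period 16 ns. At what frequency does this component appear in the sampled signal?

13.1 MHz

T = 16 ns → f = 1/T = 62.5 MHz.
62.5 MHz mod fs = 13.1 MHz.
13.1 MHz ≤ fs/2 = 24.7 MHz, appears at 13.1 MHz.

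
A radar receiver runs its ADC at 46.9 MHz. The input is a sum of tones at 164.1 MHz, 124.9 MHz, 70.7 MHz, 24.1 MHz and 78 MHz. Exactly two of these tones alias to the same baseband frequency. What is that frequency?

15.8 MHz

fs/2 = 23.45 MHz.
164.1 MHz mod fs = 23.4 MHz.
23.4 MHz ≤ fs/2 = 23.45 MHz, appears at 23.4 MHz.
124.9 MHz mod fs = 31.1 MHz.
31.1 MHz > fs/2 = 23.45 MHz, folds to fs − 31.1 MHz = 15.8 MHz.
70.7 MHz mod fs = 23.8 MHz.
23.8 MHz > fs/2 = 23.45 MHz, folds to fs − 23.8 MHz = 23.1 MHz.
24.1 MHz > fs/2 = 23.45 MHz, folds to fs − 24.1 MHz = 22.8 MHz.
78 MHz mod fs = 31.1 MHz.
31.1 MHz > fs/2 = 23.45 MHz, folds to fs − 31.1 MHz = 15.8 MHz.
78 MHz and 124.9 MHz both map to 15.8 MHz.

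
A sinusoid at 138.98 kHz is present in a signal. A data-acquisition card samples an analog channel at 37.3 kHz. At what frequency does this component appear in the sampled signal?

138.98 kHz mod fs = 27.08 kHz.
27.08 kHz > fs/2 = 18.65 kHz, folds to fs − 27.08 kHz = 10.22 kHz.

10.22 kHz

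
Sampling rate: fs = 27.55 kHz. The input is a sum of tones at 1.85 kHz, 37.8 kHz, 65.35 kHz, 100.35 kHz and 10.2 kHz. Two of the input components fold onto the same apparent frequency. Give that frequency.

10.25 kHz

fs/2 = 13.775 kHz.
1.85 kHz ≤ fs/2 = 13.775 kHz, passes unchanged.
37.8 kHz mod fs = 10.25 kHz.
10.25 kHz ≤ fs/2 = 13.775 kHz, appears at 10.25 kHz.
65.35 kHz mod fs = 10.25 kHz.
10.25 kHz ≤ fs/2 = 13.775 kHz, appears at 10.25 kHz.
100.35 kHz mod fs = 17.7 kHz.
17.7 kHz > fs/2 = 13.775 kHz, folds to fs − 17.7 kHz = 9.85 kHz.
10.2 kHz ≤ fs/2 = 13.775 kHz, passes unchanged.
37.8 kHz and 65.35 kHz both map to 10.25 kHz.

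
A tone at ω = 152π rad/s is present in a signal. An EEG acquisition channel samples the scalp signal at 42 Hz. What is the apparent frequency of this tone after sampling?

8 Hz

ω = 152π rad/s → f = ω/(2π) = 76 Hz.
76 Hz mod fs = 34 Hz.
34 Hz > fs/2 = 21 Hz, folds to fs − 34 Hz = 8 Hz.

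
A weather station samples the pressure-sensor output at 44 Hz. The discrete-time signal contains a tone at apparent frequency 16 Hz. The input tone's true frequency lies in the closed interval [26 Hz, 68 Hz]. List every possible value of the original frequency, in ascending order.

28 Hz, 60 Hz

Frequencies that alias to 16 Hz are k·fs ± 16 Hz for integer k ≥ 0.
k=0: 16 Hz.
k=1: 28 Hz, 60 Hz.
k=2: 72 Hz, 104 Hz.
Within [26 Hz, 68 Hz]: 28 Hz, 60 Hz.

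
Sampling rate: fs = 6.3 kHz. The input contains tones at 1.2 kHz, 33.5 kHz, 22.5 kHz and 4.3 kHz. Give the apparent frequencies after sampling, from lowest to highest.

fs/2 = 3.15 kHz.
1.2 kHz ≤ fs/2 = 3.15 kHz, passes unchanged.
33.5 kHz mod fs = 2 kHz.
2 kHz ≤ fs/2 = 3.15 kHz, appears at 2 kHz.
22.5 kHz mod fs = 3.6 kHz.
3.6 kHz > fs/2 = 3.15 kHz, folds to fs − 3.6 kHz = 2.7 kHz.
4.3 kHz > fs/2 = 3.15 kHz, folds to fs − 4.3 kHz = 2 kHz.
Distinct values: {1.2 kHz, 2 kHz, 2.7 kHz}.

1.2 kHz, 2 kHz, 2.7 kHz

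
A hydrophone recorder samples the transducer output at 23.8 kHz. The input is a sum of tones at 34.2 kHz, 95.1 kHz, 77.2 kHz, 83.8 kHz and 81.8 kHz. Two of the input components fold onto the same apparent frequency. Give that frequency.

fs/2 = 11.9 kHz.
34.2 kHz mod fs = 10.4 kHz.
10.4 kHz ≤ fs/2 = 11.9 kHz, appears at 10.4 kHz.
95.1 kHz mod fs = 23.7 kHz.
23.7 kHz > fs/2 = 11.9 kHz, folds to fs − 23.7 kHz = 0.1 kHz.
77.2 kHz mod fs = 5.8 kHz.
5.8 kHz ≤ fs/2 = 11.9 kHz, appears at 5.8 kHz.
83.8 kHz mod fs = 12.4 kHz.
12.4 kHz > fs/2 = 11.9 kHz, folds to fs − 12.4 kHz = 11.4 kHz.
81.8 kHz mod fs = 10.4 kHz.
10.4 kHz ≤ fs/2 = 11.9 kHz, appears at 10.4 kHz.
34.2 kHz and 81.8 kHz both map to 10.4 kHz.

10.4 kHz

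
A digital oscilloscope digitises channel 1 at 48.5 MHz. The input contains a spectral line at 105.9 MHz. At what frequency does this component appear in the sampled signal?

8.9 MHz

105.9 MHz mod fs = 8.9 MHz.
8.9 MHz ≤ fs/2 = 24.25 MHz, appears at 8.9 MHz.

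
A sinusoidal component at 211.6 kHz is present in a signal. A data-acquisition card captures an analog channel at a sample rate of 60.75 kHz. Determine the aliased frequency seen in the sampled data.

29.35 kHz

211.6 kHz mod fs = 29.35 kHz.
29.35 kHz ≤ fs/2 = 30.375 kHz, appears at 29.35 kHz.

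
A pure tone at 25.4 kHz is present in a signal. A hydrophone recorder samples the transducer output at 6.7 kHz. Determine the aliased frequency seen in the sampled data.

1.4 kHz

25.4 kHz mod fs = 5.3 kHz.
5.3 kHz > fs/2 = 3.35 kHz, folds to fs − 5.3 kHz = 1.4 kHz.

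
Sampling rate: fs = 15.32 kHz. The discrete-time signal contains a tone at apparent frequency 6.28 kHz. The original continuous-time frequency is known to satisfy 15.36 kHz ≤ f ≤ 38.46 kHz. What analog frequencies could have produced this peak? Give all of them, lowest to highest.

21.6 kHz, 24.36 kHz, 36.92 kHz

Frequencies that alias to 6.28 kHz are k·fs ± 6.28 kHz for integer k ≥ 0.
k=0: 6.28 kHz.
k=1: 9.04 kHz, 21.6 kHz.
k=2: 24.36 kHz, 36.92 kHz.
k=3: 39.68 kHz, 52.24 kHz.
Within [15.36 kHz, 38.46 kHz]: 21.6 kHz, 24.36 kHz, 36.92 kHz.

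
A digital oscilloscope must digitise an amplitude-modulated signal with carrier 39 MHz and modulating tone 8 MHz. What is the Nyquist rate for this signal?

94 MHz

AM sidebands sit at fc ± fm = 31 MHz and 47 MHz.
Highest-frequency component: 47 MHz.
Nyquist rate = 2 × 47 MHz = 94 MHz.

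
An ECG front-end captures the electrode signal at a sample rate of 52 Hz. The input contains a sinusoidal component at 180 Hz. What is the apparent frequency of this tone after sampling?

24 Hz

180 Hz mod fs = 24 Hz.
24 Hz ≤ fs/2 = 26 Hz, appears at 24 Hz.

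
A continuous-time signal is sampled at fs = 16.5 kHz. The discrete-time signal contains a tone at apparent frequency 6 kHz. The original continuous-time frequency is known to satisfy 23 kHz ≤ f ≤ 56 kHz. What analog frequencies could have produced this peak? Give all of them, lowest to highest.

27 kHz, 39 kHz, 43.5 kHz, 55.5 kHz

Frequencies that alias to 6 kHz are k·fs ± 6 kHz for integer k ≥ 0.
k=0: 6 kHz.
k=1: 10.5 kHz, 22.5 kHz.
k=2: 27 kHz, 39 kHz.
k=3: 43.5 kHz, 55.5 kHz.
k=4: 60 kHz, 72 kHz.
Within [23 kHz, 56 kHz]: 27 kHz, 39 kHz, 43.5 kHz, 55.5 kHz.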